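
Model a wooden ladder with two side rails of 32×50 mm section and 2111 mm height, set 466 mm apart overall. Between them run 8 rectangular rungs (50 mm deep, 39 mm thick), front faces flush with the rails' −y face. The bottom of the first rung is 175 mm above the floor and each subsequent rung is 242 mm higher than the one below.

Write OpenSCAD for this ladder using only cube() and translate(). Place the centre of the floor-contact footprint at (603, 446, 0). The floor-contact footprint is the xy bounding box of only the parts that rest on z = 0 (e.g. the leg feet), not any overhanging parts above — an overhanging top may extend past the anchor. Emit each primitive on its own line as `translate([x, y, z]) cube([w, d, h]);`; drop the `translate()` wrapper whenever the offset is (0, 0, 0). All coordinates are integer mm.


// rung span = 466 - 2*32 = 402
// rung[k] z = 175 + k*242
translate([370, 421, 0]) cube([32, 50, 2111]);
translate([804, 421, 0]) cube([32, 50, 2111]);
translate([402, 421, 175]) cube([402, 50, 39]);
translate([402, 421, 417]) cube([402, 50, 39]);
translate([402, 421, 659]) cube([402, 50, 39]);
translate([402, 421, 901]) cube([402, 50, 39]);
translate([402, 421, 1143]) cube([402, 50, 39]);
translate([402, 421, 1385]) cube([402, 50, 39]);
translate([402, 421, 1627]) cube([402, 50, 39]);
translate([402, 421, 1869]) cube([402, 50, 39]);


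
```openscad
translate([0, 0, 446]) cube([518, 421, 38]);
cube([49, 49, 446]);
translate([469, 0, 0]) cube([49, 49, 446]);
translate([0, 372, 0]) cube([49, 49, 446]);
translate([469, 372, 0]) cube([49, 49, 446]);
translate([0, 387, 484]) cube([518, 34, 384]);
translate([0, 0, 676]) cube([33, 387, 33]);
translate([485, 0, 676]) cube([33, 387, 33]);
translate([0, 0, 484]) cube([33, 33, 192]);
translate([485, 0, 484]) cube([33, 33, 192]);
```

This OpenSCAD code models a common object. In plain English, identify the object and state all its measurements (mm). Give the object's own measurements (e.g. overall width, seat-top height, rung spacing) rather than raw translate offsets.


A chair. The seat is a 518×421×38 mm slab with its top at z = 484 mm, on four 49×49 mm corner legs (flush with the seat edges, standing on z = 0). A flat backrest 34 mm thick, 384 mm tall, spans the full seat width and rises from the seat top along its +y edge, rear face flush with the rear of the seat. Two armrests of 33×33 mm section run along each side from the seat's front edge to the front of the backrest, top faces 225 mm above the seat top and outer faces flush with the seat's x-edges; a 33×33 mm post under the front of each armrest stands on the seat at the front corner.


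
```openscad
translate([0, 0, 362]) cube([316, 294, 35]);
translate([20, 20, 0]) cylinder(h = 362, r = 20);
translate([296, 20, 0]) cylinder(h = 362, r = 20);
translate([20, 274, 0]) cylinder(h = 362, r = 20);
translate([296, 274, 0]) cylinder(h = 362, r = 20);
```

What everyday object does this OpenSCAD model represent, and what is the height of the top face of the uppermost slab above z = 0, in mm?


A stool. The seat height is 397 mm.

A 316×294×35 slab at z = 362 on four corner cylinders — a stool. The seat top is 362 + 35 = 397 mm.


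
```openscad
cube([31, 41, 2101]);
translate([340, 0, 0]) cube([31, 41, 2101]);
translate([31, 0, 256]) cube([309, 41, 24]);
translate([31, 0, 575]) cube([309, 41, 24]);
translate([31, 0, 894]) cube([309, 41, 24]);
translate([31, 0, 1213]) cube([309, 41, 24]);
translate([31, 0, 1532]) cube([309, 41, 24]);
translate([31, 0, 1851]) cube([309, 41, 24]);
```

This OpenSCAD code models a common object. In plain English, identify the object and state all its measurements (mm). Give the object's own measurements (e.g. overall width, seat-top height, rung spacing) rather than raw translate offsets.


A straight ladder. Two 31×41 mm vertical rails, 2101 mm tall, stand 371 mm apart (outside-to-outside) with their front faces coplanar on the −y side. 6 rungs, each 41 mm deep and 24 mm tall, span between the inner faces of the rails, front faces flush with the rails. The lowest rung's underside is at z = 256 mm and rungs are spaced 319 mm apart (underside to underside).


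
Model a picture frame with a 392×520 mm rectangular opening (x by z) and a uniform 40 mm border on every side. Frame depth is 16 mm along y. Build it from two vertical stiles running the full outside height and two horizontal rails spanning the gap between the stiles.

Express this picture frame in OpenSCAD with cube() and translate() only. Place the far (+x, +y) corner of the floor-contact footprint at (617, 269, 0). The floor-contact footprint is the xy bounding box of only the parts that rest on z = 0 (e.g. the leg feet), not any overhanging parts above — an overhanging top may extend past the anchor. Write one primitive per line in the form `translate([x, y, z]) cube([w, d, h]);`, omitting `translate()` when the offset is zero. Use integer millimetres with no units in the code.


translate([145, 253, 0]) cube([40, 16, 600]);
translate([577, 253, 0]) cube([40, 16, 600]);
translate([185, 253, 0]) cube([392, 16, 40]);
translate([185, 253, 560]) cube([392, 16, 40]);


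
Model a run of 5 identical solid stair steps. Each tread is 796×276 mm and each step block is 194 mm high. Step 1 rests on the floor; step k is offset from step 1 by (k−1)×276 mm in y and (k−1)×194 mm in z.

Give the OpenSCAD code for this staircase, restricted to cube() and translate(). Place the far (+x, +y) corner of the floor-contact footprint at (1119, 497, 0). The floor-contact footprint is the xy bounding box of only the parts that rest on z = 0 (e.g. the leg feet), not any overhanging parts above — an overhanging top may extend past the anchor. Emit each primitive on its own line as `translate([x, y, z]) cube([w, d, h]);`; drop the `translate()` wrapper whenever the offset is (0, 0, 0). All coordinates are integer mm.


translate([323, 221, 0]) cube([796, 276, 194]);
translate([323, 497, 194]) cube([796, 276, 194]);
translate([323, 773, 388]) cube([796, 276, 194]);
translate([323, 1049, 582]) cube([796, 276, 194]);
translate([323, 1325, 776]) cube([796, 276, 194]);


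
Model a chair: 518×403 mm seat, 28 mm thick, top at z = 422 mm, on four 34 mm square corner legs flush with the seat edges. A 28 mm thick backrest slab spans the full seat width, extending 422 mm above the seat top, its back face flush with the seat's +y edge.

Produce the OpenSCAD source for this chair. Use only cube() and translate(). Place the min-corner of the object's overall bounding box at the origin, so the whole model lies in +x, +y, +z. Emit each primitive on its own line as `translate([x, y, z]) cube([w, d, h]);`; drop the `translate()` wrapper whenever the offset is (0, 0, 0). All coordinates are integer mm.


translate([0, 0, 394]) cube([518, 403, 28]);
cube([34, 34, 394]);
translate([484, 0, 0]) cube([34, 34, 394]);
translate([0, 369, 0]) cube([34, 34, 394]);
translate([484, 369, 0]) cube([34, 34, 394]);
translate([0, 375, 422]) cube([518, 28, 422]);


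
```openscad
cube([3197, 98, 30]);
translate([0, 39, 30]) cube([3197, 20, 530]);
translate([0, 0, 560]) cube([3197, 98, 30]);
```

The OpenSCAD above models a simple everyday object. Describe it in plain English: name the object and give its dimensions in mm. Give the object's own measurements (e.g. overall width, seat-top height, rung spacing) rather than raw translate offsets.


An I-beam lying along x, 3197 mm long. Overall section height 590 mm. Two flanges 98 mm wide (y) and 30 mm thick, one on the floor and one at the top; a web 20 mm thick runs between them, centred on the flange width.


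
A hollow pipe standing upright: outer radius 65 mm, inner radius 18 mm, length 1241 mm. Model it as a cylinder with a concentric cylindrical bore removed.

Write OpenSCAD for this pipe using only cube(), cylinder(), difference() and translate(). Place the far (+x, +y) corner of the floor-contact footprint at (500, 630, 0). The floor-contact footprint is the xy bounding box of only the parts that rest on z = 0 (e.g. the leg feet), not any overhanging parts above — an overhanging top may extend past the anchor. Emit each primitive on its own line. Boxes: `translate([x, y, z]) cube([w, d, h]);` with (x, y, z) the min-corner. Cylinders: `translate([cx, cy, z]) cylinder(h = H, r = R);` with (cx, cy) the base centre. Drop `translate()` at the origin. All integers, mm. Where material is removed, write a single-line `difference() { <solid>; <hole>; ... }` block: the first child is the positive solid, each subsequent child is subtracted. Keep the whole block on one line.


difference() { translate([435, 565, 0]) cylinder(h = 1241, r = 65); translate([435, 565, 0]) cylinder(h = 1241, r = 18); }


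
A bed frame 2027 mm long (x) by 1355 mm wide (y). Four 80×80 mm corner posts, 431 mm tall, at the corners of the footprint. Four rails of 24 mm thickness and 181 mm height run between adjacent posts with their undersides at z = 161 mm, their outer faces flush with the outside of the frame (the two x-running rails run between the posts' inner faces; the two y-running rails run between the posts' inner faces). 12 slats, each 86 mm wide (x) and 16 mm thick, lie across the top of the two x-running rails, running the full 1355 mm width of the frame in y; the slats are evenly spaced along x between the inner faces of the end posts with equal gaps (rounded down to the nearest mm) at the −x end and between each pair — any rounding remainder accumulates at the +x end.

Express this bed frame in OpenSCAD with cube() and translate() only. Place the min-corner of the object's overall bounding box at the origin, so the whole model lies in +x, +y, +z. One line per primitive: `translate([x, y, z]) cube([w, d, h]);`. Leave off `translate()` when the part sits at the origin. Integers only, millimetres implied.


// slat z = rail_z + rail_h = 161 + 181 = 342
// slat gap = ⌊(1867 − 12·86) / 13⌋ = 64
cube([80, 80, 431]);
translate([0, 1275, 0]) cube([80, 80, 431]);
translate([1947, 0, 0]) cube([80, 80, 431]);
translate([1947, 1275, 0]) cube([80, 80, 431]);
translate([80, 0, 161]) cube([1867, 24, 181]);
translate([80, 1331, 161]) cube([1867, 24, 181]);
translate([0, 80, 161]) cube([24, 1195, 181]);
translate([2003, 80, 161]) cube([24, 1195, 181]);
translate([144, 0, 342]) cube([86, 1355, 16]);
translate([294, 0, 342]) cube([86, 1355, 16]);
translate([444, 0, 342]) cube([86, 1355, 16]);
translate([594, 0, 342]) cube([86, 1355, 16]);
translate([744, 0, 342]) cube([86, 1355, 16]);
translate([894, 0, 342]) cube([86, 1355, 16]);
translate([1044, 0, 342]) cube([86, 1355, 16]);
translate([1194, 0, 342]) cube([86, 1355, 16]);
translate([1344, 0, 342]) cube([86, 1355, 16]);
translate([1494, 0, 342]) cube([86, 1355, 16]);
translate([1644, 0, 342]) cube([86, 1355, 16]);
translate([1794, 0, 342]) cube([86, 1355, 16]);


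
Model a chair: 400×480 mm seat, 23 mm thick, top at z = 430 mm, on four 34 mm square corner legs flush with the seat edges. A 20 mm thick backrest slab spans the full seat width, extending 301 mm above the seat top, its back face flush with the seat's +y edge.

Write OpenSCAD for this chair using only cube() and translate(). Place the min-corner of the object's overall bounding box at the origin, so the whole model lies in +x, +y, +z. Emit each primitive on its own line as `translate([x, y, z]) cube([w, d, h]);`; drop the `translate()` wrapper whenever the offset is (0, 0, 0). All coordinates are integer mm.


// leg_h = 430 - 23 = 407
translate([0, 0, 407]) cube([400, 480, 23]);
cube([34, 34, 407]);
translate([366, 0, 0]) cube([34, 34, 407]);
translate([0, 446, 0]) cube([34, 34, 407]);
translate([366, 446, 0]) cube([34, 34, 407]);
translate([0, 460, 430]) cube([400, 20, 301]);


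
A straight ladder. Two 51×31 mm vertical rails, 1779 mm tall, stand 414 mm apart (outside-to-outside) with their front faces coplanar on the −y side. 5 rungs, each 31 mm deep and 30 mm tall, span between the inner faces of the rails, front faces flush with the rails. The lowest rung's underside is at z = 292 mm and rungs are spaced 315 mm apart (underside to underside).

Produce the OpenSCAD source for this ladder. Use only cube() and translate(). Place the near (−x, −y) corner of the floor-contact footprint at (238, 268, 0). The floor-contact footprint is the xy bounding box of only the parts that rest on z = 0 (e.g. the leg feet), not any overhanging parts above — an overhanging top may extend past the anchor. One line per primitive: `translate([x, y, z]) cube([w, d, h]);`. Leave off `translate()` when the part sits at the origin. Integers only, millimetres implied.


translate([238, 268, 0]) cube([51, 31, 1779]);
translate([601, 268, 0]) cube([51, 31, 1779]);
translate([289, 268, 292]) cube([312, 31, 30]);
translate([289, 268, 607]) cube([312, 31, 30]);
translate([289, 268, 922]) cube([312, 31, 30]);
translate([289, 268, 1237]) cube([312, 31, 30]);
translate([289, 268, 1552]) cube([312, 31, 30]);


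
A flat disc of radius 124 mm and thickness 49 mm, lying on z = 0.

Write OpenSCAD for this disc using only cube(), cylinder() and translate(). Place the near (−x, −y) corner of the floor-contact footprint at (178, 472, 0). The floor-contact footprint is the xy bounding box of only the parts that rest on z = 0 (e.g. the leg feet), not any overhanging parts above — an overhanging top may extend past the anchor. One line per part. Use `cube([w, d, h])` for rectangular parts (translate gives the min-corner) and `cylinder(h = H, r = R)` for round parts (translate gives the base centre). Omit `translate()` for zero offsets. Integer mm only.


translate([302, 596, 0]) cylinder(h = 49, r = 124);


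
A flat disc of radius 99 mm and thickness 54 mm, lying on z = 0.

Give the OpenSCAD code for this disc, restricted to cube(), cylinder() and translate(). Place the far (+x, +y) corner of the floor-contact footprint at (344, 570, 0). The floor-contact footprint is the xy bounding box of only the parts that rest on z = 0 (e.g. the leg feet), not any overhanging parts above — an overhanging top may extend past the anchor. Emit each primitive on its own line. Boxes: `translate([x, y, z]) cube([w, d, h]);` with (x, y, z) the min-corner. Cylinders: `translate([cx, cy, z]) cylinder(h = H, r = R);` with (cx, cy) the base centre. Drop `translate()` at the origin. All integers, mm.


translate([245, 471, 0]) cylinder(h = 54, r = 99);


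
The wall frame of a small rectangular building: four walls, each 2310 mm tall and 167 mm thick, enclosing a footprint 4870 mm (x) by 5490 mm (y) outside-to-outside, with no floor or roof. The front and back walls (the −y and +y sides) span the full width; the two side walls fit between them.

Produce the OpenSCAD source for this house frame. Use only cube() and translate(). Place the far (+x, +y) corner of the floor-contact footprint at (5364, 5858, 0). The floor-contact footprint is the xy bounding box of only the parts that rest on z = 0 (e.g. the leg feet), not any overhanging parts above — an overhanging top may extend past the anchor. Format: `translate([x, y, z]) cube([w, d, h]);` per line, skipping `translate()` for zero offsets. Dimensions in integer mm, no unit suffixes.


translate([494, 368, 0]) cube([4870, 167, 2310]);
translate([494, 5691, 0]) cube([4870, 167, 2310]);
translate([494, 535, 0]) cube([167, 5156, 2310]);
translate([5197, 535, 0]) cube([167, 5156, 2310]);


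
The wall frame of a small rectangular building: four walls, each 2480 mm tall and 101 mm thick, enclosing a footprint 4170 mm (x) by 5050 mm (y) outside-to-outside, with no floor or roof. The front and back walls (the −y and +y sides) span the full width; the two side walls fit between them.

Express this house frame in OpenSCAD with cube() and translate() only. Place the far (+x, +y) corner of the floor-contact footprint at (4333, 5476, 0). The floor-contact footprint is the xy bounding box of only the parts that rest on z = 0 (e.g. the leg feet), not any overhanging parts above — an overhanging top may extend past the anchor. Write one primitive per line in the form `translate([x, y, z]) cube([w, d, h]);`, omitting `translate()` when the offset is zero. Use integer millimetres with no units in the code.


translate([163, 426, 0]) cube([4170, 101, 2480]);
translate([163, 5375, 0]) cube([4170, 101, 2480]);
translate([163, 527, 0]) cube([101, 4848, 2480]);
translate([4232, 527, 0]) cube([101, 4848, 2480]);


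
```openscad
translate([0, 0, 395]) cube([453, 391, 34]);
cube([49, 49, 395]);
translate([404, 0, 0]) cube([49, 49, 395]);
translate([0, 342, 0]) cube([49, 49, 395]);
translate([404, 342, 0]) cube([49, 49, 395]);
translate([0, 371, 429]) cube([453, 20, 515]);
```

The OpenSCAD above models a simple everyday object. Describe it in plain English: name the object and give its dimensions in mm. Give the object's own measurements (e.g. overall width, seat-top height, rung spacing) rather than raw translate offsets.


A chair. The seat is a 453×391×34 mm slab with its top at z = 429 mm, on four 49×49 mm corner legs (flush with the seat edges, standing on z = 0). A flat backrest 20 mm thick, 515 mm tall, spans the full seat width and rises from the seat top along its +y edge, rear face flush with the rear of the seat.


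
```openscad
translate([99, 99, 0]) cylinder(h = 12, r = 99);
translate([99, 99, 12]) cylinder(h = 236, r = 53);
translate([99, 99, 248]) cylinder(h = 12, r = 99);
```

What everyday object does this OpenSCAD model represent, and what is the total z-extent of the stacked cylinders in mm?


A spool. The overall height is 260 mm.

Three coaxial cylinders, large–small–large — a spool. Two 12 mm flanges and a 236 mm core give 12 + 236 + 12 = 260 mm.


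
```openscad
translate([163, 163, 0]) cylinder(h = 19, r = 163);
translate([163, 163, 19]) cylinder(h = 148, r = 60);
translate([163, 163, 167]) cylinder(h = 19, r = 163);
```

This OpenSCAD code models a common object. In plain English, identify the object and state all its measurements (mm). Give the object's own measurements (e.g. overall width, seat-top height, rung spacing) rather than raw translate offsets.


A spool: two coaxial disc flanges of radius 163 mm and thickness 19 mm, joined by a core cylinder of radius 60 mm and height 148 mm. The lower flange rests on z = 0 and the three cylinders share a vertical axis.


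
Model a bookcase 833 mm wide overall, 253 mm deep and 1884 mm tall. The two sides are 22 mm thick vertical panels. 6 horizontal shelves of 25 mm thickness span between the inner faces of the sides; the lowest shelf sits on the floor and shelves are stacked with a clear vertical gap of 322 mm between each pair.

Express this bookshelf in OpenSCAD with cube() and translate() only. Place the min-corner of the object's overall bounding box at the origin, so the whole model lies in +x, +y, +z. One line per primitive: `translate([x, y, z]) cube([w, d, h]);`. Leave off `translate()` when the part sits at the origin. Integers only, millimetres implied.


cube([22, 253, 1884]);
translate([811, 0, 0]) cube([22, 253, 1884]);
translate([22, 0, 0]) cube([789, 253, 25]);
translate([22, 0, 347]) cube([789, 253, 25]);
translate([22, 0, 694]) cube([789, 253, 25]);
translate([22, 0, 1041]) cube([789, 253, 25]);
translate([22, 0, 1388]) cube([789, 253, 25]);
translate([22, 0, 1735]) cube([789, 253, 25]);


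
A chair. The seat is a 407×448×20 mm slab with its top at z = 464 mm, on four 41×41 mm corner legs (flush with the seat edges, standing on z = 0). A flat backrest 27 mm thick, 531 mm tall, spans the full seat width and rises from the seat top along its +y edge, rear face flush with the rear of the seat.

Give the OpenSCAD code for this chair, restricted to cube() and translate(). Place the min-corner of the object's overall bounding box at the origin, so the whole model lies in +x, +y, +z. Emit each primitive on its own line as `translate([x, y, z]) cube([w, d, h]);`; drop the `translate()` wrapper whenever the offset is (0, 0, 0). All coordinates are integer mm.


translate([0, 0, 444]) cube([407, 448, 20]);
cube([41, 41, 444]);
translate([366, 0, 0]) cube([41, 41, 444]);
translate([0, 407, 0]) cube([41, 41, 444]);
translate([366, 407, 0]) cube([41, 41, 444]);
translate([0, 421, 464]) cube([407, 27, 531]);


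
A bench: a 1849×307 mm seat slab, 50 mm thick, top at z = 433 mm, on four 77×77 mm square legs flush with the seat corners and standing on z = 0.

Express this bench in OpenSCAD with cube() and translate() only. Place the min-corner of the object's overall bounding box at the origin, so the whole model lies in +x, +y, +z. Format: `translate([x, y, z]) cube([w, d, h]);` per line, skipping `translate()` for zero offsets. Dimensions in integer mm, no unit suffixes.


translate([0, 0, 383]) cube([1849, 307, 50]);
cube([77, 77, 383]);
translate([0, 230, 0]) cube([77, 77, 383]);
translate([1772, 0, 0]) cube([77, 77, 383]);
translate([1772, 230, 0]) cube([77, 77, 383]);


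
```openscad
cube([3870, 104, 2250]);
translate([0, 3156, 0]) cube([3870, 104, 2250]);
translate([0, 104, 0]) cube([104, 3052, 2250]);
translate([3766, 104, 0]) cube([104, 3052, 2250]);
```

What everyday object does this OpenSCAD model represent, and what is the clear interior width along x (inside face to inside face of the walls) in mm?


A house (or room) frame. The interior width is 3662 mm.

Four 2250 mm walls enclosing a rectangle with no floor or roof — a room or house frame. Outside width is 3870 mm and wall thickness is 104 mm, so the interior width is 3870 − 2 × 104 = 3662 mm.


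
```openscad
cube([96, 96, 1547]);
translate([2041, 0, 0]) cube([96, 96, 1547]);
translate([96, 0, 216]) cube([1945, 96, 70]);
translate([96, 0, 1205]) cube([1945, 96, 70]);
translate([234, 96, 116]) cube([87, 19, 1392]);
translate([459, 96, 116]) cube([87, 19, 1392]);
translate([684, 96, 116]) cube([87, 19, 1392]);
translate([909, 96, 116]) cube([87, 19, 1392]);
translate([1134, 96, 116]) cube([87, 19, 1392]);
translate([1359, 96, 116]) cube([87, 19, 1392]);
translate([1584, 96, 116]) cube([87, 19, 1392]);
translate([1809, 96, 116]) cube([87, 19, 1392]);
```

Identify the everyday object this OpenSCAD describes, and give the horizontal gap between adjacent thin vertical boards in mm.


A fence section. The picket gap is 138 mm.

Two posts, two rails, 8 pickets — a fence section. Span 1945 mm holds 8 pickets of 87 mm with 9 equal gaps: ⌊(1945 − 8·87) / 9⌋ = 138 mm.


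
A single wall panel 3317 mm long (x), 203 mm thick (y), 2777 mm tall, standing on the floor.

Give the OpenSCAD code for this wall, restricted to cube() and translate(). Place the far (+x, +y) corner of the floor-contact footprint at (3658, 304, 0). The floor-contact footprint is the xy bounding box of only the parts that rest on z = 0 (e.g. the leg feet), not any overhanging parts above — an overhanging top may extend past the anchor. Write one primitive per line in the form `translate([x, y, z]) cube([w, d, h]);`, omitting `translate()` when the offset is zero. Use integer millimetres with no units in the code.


translate([341, 101, 0]) cube([3317, 203, 2777]);


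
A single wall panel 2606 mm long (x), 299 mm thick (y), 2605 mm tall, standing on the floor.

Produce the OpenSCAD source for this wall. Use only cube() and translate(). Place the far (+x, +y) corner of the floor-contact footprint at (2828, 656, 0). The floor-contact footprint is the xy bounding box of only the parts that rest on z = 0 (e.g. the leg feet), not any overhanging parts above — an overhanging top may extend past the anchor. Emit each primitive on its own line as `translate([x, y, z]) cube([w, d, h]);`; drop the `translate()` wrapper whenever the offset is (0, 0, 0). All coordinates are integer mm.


translate([222, 357, 0]) cube([2606, 299, 2605]);


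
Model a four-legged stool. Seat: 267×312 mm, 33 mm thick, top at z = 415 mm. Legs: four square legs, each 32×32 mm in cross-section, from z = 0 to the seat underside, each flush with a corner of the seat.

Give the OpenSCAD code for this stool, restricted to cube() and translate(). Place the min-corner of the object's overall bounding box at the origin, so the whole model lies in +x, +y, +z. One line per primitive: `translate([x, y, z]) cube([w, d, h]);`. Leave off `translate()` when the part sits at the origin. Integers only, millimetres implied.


translate([0, 0, 382]) cube([267, 312, 33]);
cube([32, 32, 382]);
translate([235, 0, 0]) cube([32, 32, 382]);
translate([0, 280, 0]) cube([32, 32, 382]);
translate([235, 280, 0]) cube([32, 32, 382]);


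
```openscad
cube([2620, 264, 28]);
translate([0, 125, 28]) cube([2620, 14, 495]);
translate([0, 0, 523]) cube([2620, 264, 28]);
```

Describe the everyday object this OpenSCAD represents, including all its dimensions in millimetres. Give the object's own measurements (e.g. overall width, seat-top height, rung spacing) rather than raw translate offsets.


An I-beam lying along x, 2620 mm long. Overall section height 551 mm. Two flanges 264 mm wide (y) and 28 mm thick, one on the floor and one at the top; a web 14 mm thick runs between them, centred on the flange width.


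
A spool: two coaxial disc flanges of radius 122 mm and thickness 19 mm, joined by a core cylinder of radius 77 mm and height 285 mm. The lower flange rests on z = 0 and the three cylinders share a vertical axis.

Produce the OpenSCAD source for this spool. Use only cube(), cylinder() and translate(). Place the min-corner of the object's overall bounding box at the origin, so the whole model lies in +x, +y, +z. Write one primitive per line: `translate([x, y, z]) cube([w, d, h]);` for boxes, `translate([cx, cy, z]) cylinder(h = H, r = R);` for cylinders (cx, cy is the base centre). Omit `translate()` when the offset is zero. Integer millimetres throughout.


translate([122, 122, 0]) cylinder(h = 19, r = 122);
translate([122, 122, 19]) cylinder(h = 285, r = 77);
translate([122, 122, 304]) cylinder(h = 19, r = 122);


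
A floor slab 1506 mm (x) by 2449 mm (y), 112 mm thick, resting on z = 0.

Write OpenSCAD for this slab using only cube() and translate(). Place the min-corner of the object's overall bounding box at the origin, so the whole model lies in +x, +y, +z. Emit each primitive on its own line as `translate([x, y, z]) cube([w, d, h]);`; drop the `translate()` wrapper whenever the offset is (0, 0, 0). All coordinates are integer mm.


cube([1506, 2449, 112]);


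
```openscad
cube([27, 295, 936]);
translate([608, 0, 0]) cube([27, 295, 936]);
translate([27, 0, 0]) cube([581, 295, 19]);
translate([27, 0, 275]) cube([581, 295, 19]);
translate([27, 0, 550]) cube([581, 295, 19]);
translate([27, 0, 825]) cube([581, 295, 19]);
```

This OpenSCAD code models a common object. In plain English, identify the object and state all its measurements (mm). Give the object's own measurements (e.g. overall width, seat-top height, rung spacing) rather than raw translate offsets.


An open bookshelf. Two side panels, each 27 mm thick, 295 mm deep and 936 mm tall, stand 635 mm apart (outside-to-outside). Between them sit 4 shelves, each 19 mm thick and 295 mm deep, spanning the full gap between the sides. The bottom shelf rests on the floor (its underside at z = 0) and the clear gap between one shelf's top and the next shelf's underside is 256 mm.


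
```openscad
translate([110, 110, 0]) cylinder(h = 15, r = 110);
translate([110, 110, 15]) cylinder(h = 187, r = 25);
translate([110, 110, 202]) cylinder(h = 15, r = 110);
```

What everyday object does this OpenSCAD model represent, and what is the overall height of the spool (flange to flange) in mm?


A spool. The overall height is 217 mm.

Three coaxial cylinders, large–small–large — a spool. Two 15 mm flanges and a 187 mm core give 15 + 187 + 15 = 217 mm.


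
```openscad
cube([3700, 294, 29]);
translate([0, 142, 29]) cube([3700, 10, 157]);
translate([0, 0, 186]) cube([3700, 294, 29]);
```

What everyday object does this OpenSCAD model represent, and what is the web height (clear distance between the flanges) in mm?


An I-beam. The web height is 157 mm.

Two wide flanges with a thin centred web — an I-beam. Overall 215 mm minus two 29 mm flanges gives a web of 215 − 2·29 = 157 mm.


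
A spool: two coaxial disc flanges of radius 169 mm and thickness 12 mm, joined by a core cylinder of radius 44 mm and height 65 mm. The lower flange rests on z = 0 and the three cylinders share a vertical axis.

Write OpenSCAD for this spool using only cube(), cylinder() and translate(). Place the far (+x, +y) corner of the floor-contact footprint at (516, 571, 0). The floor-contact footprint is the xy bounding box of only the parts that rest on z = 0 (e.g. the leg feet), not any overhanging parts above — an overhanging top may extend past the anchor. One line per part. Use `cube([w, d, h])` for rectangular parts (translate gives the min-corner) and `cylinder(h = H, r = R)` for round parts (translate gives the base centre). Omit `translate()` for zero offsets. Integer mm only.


translate([347, 402, 0]) cylinder(h = 12, r = 169);
translate([347, 402, 12]) cylinder(h = 65, r = 44);
translate([347, 402, 77]) cylinder(h = 12, r = 169);


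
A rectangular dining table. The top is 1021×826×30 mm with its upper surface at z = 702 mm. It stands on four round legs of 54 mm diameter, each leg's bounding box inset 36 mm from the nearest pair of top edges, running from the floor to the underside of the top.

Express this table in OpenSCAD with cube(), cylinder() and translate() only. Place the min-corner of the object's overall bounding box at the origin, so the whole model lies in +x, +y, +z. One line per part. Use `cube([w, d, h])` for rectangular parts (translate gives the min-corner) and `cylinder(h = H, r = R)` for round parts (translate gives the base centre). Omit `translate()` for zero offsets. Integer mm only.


translate([0, 0, 672]) cube([1021, 826, 30]);
translate([63, 63, 0]) cylinder(h = 672, r = 27);
translate([958, 63, 0]) cylinder(h = 672, r = 27);
translate([63, 763, 0]) cylinder(h = 672, r = 27);
translate([958, 763, 0]) cylinder(h = 672, r = 27);


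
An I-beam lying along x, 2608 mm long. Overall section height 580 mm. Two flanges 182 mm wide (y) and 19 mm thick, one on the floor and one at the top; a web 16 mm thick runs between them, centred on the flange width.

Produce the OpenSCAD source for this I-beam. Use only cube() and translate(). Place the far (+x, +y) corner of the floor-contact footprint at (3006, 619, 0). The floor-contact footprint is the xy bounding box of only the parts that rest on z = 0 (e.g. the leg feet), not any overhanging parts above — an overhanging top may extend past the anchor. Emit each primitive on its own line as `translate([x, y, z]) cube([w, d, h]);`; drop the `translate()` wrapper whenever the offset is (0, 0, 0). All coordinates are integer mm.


translate([398, 437, 0]) cube([2608, 182, 19]);
translate([398, 520, 19]) cube([2608, 16, 542]);
translate([398, 437, 561]) cube([2608, 182, 19]);


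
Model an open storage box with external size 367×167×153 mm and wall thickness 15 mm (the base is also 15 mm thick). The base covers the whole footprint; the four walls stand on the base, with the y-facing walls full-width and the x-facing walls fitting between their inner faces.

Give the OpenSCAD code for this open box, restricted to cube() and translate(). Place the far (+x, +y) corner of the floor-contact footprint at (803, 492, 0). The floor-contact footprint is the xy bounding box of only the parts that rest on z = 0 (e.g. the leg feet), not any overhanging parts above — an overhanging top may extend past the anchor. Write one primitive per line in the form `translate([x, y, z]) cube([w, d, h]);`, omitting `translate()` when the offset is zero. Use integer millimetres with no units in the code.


translate([436, 325, 0]) cube([367, 167, 15]);
translate([436, 325, 15]) cube([367, 15, 138]);
translate([436, 477, 15]) cube([367, 15, 138]);
translate([436, 340, 15]) cube([15, 137, 138]);
translate([788, 340, 15]) cube([15, 137, 138]);


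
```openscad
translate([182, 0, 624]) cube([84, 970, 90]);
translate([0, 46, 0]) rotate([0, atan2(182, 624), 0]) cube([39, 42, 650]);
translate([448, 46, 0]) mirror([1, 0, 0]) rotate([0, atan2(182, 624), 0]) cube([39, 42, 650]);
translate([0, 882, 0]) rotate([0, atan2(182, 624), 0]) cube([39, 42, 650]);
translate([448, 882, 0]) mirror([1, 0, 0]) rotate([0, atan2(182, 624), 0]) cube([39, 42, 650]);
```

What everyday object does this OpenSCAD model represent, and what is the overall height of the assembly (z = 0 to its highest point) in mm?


A sawhorse. The overall height is 714 mm.

A beam across two mirrored pairs of raked legs — a sawhorse. The beam's underside is at z = 624 (matching the legs' vertical rise in atan2(182, 624)) and the beam is 90 mm tall, so its top is at 624 + 90 = 714 mm. The raked legs top out at the beam's underside, so that is the highest point.


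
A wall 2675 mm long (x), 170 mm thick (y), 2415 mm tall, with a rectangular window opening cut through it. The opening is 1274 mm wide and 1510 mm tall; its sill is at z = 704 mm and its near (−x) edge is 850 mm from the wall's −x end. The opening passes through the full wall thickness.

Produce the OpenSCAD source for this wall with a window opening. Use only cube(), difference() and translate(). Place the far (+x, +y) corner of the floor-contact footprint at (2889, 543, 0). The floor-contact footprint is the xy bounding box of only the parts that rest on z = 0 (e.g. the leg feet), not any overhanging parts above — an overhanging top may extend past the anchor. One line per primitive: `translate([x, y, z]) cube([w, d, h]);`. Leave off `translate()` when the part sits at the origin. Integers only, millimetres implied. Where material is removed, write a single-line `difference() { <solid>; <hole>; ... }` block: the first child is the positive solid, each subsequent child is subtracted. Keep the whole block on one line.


difference() { translate([214, 373, 0]) cube([2675, 170, 2415]); translate([1064, 373, 704]) cube([1274, 170, 1510]); }


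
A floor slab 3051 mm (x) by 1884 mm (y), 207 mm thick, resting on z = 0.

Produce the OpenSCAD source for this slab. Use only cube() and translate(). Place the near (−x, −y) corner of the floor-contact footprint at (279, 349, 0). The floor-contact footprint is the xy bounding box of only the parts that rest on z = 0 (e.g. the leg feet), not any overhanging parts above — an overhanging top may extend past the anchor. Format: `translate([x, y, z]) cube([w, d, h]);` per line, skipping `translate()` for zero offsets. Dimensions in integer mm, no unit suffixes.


translate([279, 349, 0]) cube([3051, 1884, 207]);


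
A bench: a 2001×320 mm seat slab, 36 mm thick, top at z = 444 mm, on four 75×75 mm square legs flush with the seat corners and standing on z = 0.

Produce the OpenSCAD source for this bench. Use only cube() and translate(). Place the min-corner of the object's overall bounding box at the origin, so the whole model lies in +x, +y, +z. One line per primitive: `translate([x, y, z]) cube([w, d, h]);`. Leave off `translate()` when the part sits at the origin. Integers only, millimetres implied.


translate([0, 0, 408]) cube([2001, 320, 36]);
cube([75, 75, 408]);
translate([0, 245, 0]) cube([75, 75, 408]);
translate([1926, 0, 0]) cube([75, 75, 408]);
translate([1926, 245, 0]) cube([75, 75, 408]);


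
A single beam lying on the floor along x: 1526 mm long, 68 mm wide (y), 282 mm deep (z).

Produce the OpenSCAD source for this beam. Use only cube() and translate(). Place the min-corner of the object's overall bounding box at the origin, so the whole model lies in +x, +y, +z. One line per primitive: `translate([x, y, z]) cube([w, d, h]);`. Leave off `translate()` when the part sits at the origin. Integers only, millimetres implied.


cube([1526, 68, 282]);


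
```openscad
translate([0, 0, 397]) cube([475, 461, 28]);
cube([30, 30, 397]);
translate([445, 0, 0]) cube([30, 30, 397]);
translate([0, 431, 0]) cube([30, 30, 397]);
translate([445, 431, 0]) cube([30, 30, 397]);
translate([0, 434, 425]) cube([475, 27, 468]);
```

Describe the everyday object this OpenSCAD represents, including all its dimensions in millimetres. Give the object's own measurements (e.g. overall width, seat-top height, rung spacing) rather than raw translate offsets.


A chair. The seat is a 475×461×28 mm slab with its top at z = 425 mm, on four 30×30 mm corner legs (flush with the seat edges, standing on z = 0). A flat backrest 27 mm thick, 468 mm tall, spans the full seat width and rises from the seat top along its +y edge, rear face flush with the rear of the seat.


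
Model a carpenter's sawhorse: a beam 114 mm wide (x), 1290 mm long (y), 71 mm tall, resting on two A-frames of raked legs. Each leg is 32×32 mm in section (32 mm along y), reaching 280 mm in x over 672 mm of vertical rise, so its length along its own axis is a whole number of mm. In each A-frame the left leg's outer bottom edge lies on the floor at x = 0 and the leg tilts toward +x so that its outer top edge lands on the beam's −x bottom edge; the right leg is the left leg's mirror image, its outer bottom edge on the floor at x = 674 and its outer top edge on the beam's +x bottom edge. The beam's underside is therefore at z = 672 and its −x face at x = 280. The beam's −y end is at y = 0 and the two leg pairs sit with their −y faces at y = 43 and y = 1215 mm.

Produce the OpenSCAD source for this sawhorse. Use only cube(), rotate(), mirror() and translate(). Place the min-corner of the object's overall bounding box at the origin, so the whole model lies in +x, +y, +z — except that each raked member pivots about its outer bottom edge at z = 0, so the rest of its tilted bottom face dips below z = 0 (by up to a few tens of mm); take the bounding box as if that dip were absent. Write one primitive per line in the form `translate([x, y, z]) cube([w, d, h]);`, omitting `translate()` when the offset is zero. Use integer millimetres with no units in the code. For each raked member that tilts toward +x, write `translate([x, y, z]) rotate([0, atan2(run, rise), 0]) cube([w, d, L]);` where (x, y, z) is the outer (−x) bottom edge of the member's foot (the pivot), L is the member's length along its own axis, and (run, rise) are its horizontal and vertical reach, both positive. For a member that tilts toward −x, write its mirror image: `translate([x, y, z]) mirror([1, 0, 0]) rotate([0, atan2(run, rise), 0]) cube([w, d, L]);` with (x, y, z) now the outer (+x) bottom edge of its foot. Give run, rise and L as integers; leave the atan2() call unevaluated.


// leg length = √(280² + 672²) = 728
// right-leg outer foot x = 2·280 + 114 = 674
// beam min-corner = (280, 0, 672)
translate([280, 0, 672]) cube([114, 1290, 71]);
translate([0, 43, 0]) rotate([0, atan2(280, 672), 0]) cube([32, 32, 728]);
translate([674, 43, 0]) mirror([1, 0, 0]) rotate([0, atan2(280, 672), 0]) cube([32, 32, 728]);
translate([0, 1215, 0]) rotate([0, atan2(280, 672), 0]) cube([32, 32, 728]);
translate([674, 1215, 0]) mirror([1, 0, 0]) rotate([0, atan2(280, 672), 0]) cube([32, 32, 728]);


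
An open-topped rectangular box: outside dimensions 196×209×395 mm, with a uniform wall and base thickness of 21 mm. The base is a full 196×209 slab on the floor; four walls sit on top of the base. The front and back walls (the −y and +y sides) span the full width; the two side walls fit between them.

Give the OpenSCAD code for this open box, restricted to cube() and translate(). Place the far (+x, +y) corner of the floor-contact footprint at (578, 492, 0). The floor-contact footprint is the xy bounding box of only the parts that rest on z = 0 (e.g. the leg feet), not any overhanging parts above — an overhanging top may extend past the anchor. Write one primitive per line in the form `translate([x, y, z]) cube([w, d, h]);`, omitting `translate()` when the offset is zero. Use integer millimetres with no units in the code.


translate([382, 283, 0]) cube([196, 209, 21]);
translate([382, 283, 21]) cube([196, 21, 374]);
translate([382, 471, 21]) cube([196, 21, 374]);
translate([382, 304, 21]) cube([21, 167, 374]);
translate([557, 304, 21]) cube([21, 167, 374]);
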